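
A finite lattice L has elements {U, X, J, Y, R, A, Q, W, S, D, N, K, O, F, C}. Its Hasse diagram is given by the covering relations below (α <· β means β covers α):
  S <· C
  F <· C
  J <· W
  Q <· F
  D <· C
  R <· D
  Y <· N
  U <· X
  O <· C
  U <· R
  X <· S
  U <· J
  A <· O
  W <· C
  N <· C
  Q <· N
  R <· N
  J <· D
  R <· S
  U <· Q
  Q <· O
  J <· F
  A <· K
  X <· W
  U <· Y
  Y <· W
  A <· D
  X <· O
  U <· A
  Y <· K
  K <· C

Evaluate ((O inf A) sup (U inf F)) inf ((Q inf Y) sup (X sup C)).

O ∧ A = A
U ∧ F = U
A ∨ U = A
Q ∧ Y = U
X ∨ C = C
U ∨ C = C
A ∧ C = A

A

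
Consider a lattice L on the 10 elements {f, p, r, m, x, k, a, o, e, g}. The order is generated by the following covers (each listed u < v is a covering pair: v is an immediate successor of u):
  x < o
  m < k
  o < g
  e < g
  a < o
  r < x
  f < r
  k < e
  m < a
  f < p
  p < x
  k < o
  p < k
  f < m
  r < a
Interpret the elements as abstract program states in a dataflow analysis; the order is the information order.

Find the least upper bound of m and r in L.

a

Common upper bounds of {m, r}: a, g, o.
The least among these is a.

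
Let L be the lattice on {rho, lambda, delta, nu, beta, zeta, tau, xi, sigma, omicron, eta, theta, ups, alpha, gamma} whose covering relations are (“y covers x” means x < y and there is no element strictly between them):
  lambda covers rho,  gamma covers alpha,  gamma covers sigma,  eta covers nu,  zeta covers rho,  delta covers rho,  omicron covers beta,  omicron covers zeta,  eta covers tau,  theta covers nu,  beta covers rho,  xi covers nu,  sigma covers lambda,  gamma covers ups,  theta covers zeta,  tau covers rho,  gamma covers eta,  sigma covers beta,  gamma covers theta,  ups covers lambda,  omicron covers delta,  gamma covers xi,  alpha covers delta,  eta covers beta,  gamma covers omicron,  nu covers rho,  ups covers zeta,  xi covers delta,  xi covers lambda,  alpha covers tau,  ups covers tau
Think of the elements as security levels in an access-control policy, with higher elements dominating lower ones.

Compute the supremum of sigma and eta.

gamma

Common upper bounds of {sigma, eta}: gamma.
The least among these is gamma.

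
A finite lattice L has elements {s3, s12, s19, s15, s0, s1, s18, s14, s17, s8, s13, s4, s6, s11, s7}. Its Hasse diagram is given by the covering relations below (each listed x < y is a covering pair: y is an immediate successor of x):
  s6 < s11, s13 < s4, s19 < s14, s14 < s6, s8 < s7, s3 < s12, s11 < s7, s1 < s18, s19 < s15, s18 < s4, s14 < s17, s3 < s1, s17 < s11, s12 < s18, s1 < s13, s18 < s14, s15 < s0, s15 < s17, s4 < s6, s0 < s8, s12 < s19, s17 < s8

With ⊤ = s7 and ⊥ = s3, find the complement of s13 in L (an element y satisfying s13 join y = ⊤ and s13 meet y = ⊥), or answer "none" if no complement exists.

s0

Need y with s13 ∨ y = s7 and s13 ∧ y = s3.
Checking each element gives: s0.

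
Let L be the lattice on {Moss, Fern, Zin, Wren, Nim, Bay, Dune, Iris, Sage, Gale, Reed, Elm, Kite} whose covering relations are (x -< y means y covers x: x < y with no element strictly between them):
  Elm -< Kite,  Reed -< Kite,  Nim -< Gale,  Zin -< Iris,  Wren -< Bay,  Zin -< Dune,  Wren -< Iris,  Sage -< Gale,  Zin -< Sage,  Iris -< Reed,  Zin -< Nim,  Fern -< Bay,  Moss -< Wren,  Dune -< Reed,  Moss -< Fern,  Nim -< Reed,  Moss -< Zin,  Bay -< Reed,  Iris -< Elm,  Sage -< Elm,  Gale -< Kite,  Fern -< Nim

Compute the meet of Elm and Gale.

Sage

Common lower bounds of {Elm, Gale}: Moss, Sage, Zin.
The greatest among these is Sage.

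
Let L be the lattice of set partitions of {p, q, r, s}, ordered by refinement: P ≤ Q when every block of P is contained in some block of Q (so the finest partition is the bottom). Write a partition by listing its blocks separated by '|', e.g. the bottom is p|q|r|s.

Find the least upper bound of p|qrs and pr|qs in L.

pqrs

Common upper bounds of {p|qrs, pr|qs}: pqrs.
The least among these is pqrs.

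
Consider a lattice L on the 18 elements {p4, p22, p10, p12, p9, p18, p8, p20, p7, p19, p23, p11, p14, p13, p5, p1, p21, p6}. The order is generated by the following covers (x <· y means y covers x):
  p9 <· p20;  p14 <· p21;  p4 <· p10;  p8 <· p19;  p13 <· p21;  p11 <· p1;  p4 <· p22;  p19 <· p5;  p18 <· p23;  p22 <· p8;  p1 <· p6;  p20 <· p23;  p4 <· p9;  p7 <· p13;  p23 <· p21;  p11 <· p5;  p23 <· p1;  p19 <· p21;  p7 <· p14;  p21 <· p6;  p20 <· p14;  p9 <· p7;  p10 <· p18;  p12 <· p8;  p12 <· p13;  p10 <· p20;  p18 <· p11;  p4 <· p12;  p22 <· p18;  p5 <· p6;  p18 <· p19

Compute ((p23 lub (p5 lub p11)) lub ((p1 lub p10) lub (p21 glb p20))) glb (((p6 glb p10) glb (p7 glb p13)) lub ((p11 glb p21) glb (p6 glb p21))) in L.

p5 ∨ p11 = p5
p23 ∨ p5 = p6
p1 ∨ p10 = p1
p21 ∧ p20 = p20
p1 ∨ p20 = p1
p6 ∨ p1 = p6
p6 ∧ p10 = p10
p7 ∧ p13 = p7
p10 ∧ p7 = p4
p11 ∧ p21 = p18
p6 ∧ p21 = p21
p18 ∧ p21 = p18
p4 ∨ p18 = p18
p6 ∧ p18 = p18

p18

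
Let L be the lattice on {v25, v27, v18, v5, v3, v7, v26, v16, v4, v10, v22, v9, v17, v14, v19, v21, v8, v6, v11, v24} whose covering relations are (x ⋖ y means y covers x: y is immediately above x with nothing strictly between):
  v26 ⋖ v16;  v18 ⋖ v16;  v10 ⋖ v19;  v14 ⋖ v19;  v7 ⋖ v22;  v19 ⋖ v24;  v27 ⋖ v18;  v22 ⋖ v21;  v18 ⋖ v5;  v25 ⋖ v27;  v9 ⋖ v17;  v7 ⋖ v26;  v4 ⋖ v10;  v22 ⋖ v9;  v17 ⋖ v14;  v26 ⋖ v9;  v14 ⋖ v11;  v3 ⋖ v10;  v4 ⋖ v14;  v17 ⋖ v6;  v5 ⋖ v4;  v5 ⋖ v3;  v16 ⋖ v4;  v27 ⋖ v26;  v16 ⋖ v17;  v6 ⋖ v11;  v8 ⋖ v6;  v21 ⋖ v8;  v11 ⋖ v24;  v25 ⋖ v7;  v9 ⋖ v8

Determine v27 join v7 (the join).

v26

Common upper bounds of {v27, v7}: v10, v11, v14, v16, v17, v19, v24, v26, v4, v6, v8, v9.
The least among these is v26.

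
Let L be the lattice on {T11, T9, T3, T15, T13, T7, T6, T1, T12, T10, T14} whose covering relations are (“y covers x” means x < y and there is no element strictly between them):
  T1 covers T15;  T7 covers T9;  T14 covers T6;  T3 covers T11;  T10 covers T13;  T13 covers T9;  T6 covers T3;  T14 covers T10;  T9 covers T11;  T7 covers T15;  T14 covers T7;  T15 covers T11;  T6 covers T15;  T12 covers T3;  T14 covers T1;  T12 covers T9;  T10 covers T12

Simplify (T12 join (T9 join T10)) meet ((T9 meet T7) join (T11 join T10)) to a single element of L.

T9 ∨ T10 = T10
T12 ∨ T10 = T10
T9 ∧ T7 = T9
T11 ∨ T10 = T10
T9 ∨ T10 = T10
T10 ∧ T10 = T10

T10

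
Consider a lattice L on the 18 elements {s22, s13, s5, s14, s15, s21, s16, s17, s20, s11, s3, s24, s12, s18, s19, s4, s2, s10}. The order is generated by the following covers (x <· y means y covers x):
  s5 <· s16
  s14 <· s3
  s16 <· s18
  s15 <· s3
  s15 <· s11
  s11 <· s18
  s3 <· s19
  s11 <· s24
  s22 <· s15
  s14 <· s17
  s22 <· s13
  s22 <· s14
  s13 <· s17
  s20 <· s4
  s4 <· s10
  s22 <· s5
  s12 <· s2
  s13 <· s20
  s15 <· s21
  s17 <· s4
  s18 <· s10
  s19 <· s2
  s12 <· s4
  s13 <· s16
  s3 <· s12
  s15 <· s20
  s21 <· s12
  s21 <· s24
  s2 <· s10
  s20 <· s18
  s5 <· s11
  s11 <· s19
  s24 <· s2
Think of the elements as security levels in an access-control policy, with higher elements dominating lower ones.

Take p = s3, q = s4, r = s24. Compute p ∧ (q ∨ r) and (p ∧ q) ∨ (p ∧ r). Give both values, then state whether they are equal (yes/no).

s3; s3; yes

q ∨ r = s10, so p ∧ (q ∨ r) = s3 ∧ s10 = s3.
p ∧ q = s3 and p ∧ r = s15, so (p ∧ q) ∨ (p ∧ r) = s3 ∨ s15 = s3.
Equal: yes.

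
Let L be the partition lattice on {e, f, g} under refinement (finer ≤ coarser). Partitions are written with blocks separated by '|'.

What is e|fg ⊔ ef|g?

efg

Common upper bounds of {e|fg, ef|g}: efg.
The least among these is efg.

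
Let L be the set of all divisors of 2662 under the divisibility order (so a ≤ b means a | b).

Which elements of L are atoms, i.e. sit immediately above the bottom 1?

11, 2

The atoms are exactly the elements that cover 1: 11, 2.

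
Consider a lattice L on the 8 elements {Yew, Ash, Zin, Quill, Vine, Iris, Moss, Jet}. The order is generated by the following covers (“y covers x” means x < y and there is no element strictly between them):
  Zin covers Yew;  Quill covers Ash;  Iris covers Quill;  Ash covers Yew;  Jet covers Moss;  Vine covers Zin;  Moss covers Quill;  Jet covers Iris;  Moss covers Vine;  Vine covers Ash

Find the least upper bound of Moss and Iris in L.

Jet

Common upper bounds of {Moss, Iris}: Jet.
The least among these is Jet.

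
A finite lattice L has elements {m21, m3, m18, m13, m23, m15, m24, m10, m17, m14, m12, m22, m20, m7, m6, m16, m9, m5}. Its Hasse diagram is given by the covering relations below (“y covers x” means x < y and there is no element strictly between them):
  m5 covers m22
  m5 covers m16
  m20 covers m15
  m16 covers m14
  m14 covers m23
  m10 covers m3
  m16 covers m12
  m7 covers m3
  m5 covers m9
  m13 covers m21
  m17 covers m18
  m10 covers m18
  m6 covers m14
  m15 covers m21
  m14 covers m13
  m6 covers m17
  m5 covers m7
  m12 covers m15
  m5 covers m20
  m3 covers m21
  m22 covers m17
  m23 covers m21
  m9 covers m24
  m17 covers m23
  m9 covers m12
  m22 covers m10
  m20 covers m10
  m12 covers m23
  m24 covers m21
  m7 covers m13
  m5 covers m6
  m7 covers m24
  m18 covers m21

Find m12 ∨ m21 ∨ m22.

Common upper bounds of {m12, m21, m22}: m5.
The least among these is m5.

m5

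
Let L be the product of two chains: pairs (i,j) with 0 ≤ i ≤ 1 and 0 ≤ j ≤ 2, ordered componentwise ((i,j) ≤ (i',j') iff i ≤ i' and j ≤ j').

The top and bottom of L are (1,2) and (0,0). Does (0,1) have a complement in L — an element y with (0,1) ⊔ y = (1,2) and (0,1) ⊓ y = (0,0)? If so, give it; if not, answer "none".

none

For every candidate y, either (0,1) ∨ y ≠ (1,2) or (0,1) ∧ y ≠ (0,0); no complement exists.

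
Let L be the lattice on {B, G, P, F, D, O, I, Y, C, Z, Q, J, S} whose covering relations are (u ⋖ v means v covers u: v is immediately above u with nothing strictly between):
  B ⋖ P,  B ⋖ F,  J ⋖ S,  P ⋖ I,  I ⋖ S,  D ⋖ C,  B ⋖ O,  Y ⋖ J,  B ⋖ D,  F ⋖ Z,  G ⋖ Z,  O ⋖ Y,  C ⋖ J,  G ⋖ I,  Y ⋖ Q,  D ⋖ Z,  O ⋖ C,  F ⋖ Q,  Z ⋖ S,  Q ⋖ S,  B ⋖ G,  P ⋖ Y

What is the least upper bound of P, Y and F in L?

Q

Common upper bounds of {P, Y, F}: Q, S.
The least among these is Q.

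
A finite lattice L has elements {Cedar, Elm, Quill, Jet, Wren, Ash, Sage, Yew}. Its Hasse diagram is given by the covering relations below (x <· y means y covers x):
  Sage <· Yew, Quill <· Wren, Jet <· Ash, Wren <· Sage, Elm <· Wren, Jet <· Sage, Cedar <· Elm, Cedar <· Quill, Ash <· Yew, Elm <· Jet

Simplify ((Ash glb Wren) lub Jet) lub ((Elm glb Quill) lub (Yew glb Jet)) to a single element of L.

Jet

Ash ∧ Wren = Elm
Elm ∨ Jet = Jet
Elm ∧ Quill = Cedar
Yew ∧ Jet = Jet
Cedar ∨ Jet = Jet
Jet ∨ Jet = Jet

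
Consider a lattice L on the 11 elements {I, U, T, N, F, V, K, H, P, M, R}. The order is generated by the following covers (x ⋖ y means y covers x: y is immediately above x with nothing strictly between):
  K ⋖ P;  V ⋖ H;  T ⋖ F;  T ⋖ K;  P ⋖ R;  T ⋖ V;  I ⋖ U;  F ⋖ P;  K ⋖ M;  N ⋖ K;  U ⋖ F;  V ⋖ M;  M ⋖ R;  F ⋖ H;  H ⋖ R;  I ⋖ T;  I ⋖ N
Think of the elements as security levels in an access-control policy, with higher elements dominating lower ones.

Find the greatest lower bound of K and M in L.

Common lower bounds of {K, M}: I, K, N, T.
The greatest among these is K.

K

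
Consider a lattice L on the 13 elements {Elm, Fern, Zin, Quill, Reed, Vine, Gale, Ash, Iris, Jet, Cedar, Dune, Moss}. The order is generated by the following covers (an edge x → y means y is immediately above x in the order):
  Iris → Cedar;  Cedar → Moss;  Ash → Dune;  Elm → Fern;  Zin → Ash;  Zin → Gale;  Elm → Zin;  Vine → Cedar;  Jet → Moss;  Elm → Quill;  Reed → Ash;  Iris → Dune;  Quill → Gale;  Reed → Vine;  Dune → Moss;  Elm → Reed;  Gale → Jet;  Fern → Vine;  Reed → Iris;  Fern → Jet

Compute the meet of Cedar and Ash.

Common lower bounds of {Cedar, Ash}: Elm, Reed.
The greatest among these is Reed.

Reed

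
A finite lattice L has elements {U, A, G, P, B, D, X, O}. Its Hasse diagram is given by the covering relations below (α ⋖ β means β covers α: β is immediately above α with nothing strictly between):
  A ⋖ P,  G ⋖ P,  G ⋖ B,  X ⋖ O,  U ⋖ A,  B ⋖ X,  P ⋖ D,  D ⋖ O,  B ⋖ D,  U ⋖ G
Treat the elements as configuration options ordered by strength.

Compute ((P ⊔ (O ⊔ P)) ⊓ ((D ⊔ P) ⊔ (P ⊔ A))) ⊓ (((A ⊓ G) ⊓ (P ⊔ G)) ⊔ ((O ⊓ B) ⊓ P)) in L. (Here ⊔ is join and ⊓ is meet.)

G

O ∨ P = O
P ∨ O = O
D ∨ P = D
P ∨ A = P
D ∨ P = D
O ∧ D = D
A ∧ G = U
P ∨ G = P
U ∧ P = U
O ∧ B = B
B ∧ P = G
U ∨ G = G
D ∧ G = G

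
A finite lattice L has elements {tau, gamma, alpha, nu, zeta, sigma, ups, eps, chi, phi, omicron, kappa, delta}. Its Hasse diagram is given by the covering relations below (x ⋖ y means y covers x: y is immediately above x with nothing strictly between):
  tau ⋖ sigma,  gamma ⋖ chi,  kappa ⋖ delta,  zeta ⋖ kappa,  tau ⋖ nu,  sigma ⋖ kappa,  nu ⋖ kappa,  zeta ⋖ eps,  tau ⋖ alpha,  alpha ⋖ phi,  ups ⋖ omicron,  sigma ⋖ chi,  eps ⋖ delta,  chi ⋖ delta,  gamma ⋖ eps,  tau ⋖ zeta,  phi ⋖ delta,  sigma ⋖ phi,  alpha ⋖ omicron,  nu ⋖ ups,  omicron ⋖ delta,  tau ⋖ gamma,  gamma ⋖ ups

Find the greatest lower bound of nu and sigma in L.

tau

Common lower bounds of {nu, sigma}: tau.
The greatest among these is tau.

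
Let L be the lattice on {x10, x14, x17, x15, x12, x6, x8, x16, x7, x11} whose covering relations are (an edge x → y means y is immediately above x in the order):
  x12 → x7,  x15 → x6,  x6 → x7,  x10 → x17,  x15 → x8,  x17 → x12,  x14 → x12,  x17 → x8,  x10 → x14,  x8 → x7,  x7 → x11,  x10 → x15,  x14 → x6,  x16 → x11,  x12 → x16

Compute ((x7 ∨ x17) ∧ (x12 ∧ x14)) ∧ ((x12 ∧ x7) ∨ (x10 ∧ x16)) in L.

x14

x7 ∨ x17 = x7
x12 ∧ x14 = x14
x7 ∧ x14 = x14
x12 ∧ x7 = x12
x10 ∧ x16 = x10
x12 ∨ x10 = x12
x14 ∧ x12 = x14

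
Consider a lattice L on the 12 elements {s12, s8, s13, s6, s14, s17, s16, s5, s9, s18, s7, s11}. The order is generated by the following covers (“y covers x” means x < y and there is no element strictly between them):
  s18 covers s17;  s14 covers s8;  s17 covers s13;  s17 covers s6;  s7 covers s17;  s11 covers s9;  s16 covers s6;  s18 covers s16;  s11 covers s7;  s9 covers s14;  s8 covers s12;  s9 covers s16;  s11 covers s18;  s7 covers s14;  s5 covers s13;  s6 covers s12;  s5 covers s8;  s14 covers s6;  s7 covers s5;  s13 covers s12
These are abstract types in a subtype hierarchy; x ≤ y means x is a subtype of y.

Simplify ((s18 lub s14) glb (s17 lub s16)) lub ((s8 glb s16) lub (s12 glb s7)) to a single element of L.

s18 ∨ s14 = s11
s17 ∨ s16 = s18
s11 ∧ s18 = s18
s8 ∧ s16 = s12
s12 ∧ s7 = s12
s12 ∨ s12 = s12
s18 ∨ s12 = s18

s18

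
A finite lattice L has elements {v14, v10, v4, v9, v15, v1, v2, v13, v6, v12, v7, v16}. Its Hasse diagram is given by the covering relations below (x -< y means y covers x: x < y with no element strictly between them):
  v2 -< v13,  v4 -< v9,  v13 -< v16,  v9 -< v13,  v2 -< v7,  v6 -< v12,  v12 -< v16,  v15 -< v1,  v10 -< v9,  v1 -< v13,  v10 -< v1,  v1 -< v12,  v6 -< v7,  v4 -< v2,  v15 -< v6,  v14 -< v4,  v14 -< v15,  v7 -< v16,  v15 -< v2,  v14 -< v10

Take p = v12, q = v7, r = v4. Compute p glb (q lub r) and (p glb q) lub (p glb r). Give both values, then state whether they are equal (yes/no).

v6; v6; yes

q lub r = v7, so p glb (q lub r) = v12 glb v7 = v6.
p glb q = v6 and p glb r = v14, so (p glb q) lub (p glb r) = v6 lub v14 = v6.
Equal: yes.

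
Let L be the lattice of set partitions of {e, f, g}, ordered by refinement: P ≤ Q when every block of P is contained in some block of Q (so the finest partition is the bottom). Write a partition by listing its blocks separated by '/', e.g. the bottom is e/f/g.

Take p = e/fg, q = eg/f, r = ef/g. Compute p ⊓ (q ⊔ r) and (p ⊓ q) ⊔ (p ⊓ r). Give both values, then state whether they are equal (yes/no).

q ⊔ r = efg, so p ⊓ (q ⊔ r) = e/fg ⊓ efg = e/fg.
p ⊓ q = e/f/g and p ⊓ r = e/f/g, so (p ⊓ q) ⊔ (p ⊓ r) = e/f/g ⊔ e/f/g = e/f/g.
Equal: no.

e/fg; e/f/g; no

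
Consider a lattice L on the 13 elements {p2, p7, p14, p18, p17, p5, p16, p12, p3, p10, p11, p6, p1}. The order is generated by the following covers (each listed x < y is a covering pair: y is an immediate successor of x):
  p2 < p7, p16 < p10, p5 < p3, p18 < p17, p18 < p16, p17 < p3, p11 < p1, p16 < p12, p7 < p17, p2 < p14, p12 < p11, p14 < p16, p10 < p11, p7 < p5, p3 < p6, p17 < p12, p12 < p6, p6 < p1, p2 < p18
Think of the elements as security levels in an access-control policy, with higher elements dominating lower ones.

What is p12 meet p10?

p16

Common lower bounds of {p12, p10}: p14, p16, p18, p2.
The greatest among these is p16.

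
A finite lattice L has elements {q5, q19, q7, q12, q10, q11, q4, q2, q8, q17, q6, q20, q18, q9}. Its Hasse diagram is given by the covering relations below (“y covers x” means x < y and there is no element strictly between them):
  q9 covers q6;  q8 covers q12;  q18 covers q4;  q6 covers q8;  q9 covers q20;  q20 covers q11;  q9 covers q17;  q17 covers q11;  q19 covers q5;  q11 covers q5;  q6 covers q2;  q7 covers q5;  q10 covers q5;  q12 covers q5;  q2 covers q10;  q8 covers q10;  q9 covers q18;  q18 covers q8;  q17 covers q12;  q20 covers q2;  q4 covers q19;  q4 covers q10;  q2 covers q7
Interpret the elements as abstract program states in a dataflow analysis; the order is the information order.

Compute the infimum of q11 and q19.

q5

Common lower bounds of {q11, q19}: q5.
The greatest among these is q5.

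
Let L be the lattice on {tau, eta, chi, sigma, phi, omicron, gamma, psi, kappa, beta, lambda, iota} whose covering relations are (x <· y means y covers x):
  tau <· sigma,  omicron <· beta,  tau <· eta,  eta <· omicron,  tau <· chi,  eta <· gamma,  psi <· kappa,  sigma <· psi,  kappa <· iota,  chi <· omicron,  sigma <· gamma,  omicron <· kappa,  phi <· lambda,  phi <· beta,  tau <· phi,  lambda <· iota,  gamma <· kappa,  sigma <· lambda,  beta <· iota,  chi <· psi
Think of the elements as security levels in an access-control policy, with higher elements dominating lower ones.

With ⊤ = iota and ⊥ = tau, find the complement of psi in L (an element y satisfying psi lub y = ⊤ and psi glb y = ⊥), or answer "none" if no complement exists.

phi

Need y with psi ∨ y = iota and psi ∧ y = tau.
Checking each element gives: phi.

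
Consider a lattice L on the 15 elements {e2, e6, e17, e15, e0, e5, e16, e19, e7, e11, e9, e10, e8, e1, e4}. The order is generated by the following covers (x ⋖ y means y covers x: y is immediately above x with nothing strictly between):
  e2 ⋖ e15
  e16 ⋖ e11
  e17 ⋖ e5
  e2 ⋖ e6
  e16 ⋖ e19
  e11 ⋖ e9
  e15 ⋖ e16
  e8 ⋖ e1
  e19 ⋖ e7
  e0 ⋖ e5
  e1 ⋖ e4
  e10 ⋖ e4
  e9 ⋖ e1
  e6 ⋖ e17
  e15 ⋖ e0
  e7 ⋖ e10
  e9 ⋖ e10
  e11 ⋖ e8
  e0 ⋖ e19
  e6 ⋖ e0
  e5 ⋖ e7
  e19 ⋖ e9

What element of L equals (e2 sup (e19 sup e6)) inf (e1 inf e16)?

e16

e19 ∨ e6 = e19
e2 ∨ e19 = e19
e1 ∧ e16 = e16
e19 ∧ e16 = e16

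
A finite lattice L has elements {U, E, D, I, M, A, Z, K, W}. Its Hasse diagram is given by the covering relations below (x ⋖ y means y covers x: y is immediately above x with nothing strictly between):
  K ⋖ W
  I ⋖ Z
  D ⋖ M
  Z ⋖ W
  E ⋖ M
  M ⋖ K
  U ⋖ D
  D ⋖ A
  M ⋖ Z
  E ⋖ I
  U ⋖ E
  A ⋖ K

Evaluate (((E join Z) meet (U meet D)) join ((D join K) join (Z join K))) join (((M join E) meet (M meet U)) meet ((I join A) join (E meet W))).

E ∨ Z = Z
U ∧ D = U
Z ∧ U = U
D ∨ K = K
Z ∨ K = W
K ∨ W = W
U ∨ W = W
M ∨ E = M
M ∧ U = U
M ∧ U = U
I ∨ A = W
E ∧ W = E
W ∨ E = W
U ∧ W = U
W ∨ U = W

W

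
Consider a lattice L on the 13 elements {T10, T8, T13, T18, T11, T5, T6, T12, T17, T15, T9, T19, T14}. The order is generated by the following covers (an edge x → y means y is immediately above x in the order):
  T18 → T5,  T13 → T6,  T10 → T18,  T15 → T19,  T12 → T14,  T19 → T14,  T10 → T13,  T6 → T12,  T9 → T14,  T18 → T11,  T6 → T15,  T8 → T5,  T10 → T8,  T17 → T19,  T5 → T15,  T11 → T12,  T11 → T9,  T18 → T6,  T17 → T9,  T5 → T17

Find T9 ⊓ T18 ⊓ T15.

T18

Common lower bounds of {T9, T18, T15}: T10, T18.
The greatest among these is T18.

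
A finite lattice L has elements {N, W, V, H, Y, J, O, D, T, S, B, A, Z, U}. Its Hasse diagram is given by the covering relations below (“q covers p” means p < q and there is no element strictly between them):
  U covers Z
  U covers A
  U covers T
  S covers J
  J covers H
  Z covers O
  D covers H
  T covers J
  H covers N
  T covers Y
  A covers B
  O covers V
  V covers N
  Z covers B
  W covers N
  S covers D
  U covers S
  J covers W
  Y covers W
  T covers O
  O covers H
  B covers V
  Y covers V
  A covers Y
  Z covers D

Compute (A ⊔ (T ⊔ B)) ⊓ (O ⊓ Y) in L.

T ∨ B = U
A ∨ U = U
O ∧ Y = V
U ∧ V = V

V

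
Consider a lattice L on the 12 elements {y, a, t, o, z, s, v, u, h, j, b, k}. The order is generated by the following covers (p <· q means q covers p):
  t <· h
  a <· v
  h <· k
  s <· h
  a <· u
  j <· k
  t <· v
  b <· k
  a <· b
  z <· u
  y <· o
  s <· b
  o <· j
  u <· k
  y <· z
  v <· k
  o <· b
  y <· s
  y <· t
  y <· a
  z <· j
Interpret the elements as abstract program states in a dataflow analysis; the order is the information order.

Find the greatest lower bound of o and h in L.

y

Common lower bounds of {o, h}: y.
The greatest among these is y.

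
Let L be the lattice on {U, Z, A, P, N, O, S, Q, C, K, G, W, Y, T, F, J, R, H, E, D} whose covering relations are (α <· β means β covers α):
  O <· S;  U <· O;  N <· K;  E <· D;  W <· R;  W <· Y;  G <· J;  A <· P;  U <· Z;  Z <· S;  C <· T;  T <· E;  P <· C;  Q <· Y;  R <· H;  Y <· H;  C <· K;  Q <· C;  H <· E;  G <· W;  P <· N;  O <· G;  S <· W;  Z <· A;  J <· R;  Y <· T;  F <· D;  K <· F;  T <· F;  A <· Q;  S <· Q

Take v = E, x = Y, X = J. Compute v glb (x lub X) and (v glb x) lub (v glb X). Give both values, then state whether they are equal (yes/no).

x lub X = H, so v glb (x lub X) = E glb H = H.
v glb x = Y and v glb X = J, so (v glb x) lub (v glb X) = Y lub J = H.
Equal: yes.

H; H; yes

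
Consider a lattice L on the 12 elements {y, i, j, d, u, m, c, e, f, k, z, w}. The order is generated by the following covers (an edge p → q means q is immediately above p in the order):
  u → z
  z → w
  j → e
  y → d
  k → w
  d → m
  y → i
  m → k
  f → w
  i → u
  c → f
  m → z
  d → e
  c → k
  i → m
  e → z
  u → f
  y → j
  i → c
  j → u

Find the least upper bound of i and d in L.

m

Common upper bounds of {i, d}: k, m, w, z.
The least among these is m.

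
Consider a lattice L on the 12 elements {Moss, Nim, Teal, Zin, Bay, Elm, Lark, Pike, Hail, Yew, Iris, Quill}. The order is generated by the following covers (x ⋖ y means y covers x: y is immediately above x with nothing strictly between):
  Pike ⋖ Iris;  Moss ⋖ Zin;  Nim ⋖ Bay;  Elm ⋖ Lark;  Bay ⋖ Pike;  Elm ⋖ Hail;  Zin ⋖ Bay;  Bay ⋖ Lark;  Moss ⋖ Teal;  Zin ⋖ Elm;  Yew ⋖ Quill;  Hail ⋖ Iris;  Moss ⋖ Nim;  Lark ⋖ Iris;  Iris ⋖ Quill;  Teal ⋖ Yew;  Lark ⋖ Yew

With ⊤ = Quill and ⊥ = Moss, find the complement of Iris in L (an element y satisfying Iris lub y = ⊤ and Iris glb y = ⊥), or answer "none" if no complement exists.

Need y with Iris ∨ y = Quill and Iris ∧ y = Moss.
Checking each element gives: Teal.

Teal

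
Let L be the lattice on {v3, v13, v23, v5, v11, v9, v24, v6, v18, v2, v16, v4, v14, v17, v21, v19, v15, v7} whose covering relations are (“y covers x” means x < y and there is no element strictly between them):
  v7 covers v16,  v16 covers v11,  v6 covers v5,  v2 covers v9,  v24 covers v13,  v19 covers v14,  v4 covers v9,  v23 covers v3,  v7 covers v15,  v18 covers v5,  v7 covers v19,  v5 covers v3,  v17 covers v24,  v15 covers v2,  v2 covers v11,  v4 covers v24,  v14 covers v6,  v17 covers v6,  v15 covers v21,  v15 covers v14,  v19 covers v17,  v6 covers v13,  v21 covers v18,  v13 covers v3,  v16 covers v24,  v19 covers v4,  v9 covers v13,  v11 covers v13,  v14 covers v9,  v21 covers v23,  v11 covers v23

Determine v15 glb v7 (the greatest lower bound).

Common lower bounds of {v15, v7}: v11, v13, v14, v15, v18, v2, v21, v23, v3, v5, v6, v9.
The greatest among these is v15.

v15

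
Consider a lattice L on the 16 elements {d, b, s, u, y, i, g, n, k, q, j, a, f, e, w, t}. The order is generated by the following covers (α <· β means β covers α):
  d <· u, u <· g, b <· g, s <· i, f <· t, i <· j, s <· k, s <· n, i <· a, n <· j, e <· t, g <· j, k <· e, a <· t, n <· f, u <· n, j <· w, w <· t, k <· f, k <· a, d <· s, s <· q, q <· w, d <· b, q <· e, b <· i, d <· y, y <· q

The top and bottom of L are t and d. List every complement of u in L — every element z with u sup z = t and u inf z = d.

a, e

Need z with u ∨ z = t and u ∧ z = d.
Checking each element gives: a, e.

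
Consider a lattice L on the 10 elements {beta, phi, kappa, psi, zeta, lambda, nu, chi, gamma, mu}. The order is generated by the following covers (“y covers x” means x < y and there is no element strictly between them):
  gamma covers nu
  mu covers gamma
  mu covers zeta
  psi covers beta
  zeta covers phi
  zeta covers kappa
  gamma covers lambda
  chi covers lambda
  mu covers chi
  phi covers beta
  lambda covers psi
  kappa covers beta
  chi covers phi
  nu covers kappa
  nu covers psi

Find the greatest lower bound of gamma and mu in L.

gamma

Common lower bounds of {gamma, mu}: beta, gamma, kappa, lambda, nu, psi.
The greatest among these is gamma.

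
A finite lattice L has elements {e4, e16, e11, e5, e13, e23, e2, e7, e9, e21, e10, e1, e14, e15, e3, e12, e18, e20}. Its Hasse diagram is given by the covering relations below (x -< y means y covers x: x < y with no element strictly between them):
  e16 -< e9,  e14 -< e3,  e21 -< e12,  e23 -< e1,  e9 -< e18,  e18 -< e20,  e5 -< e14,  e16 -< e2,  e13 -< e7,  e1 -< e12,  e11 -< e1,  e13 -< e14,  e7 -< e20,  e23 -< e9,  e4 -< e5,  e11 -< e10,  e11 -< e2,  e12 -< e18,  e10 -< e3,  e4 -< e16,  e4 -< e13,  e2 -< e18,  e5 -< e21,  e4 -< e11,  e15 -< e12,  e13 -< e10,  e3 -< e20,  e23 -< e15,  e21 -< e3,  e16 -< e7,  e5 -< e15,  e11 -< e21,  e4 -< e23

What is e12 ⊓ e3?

e21

Common lower bounds of {e12, e3}: e11, e21, e4, e5.
The greatest among these is e21.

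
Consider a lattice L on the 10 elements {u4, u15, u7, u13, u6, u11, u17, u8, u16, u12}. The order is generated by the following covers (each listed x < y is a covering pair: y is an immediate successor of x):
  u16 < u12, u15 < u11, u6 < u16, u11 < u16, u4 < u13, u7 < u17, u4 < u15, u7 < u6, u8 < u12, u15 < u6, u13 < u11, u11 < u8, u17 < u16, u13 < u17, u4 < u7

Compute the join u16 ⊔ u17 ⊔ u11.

Common upper bounds of {u16, u17, u11}: u12, u16.
The least among these is u16.

u16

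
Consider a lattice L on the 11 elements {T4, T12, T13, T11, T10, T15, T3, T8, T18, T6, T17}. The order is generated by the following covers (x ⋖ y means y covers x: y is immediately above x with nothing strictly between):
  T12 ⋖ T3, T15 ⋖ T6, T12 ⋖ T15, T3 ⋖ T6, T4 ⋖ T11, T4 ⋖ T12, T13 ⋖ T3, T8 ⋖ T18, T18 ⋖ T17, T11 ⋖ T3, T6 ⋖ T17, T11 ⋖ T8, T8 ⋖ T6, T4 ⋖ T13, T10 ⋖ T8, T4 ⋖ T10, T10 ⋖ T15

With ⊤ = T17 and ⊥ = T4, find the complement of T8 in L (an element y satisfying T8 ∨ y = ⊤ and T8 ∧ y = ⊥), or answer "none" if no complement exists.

none

For every candidate y, either T8 ∨ y ≠ T17 or T8 ∧ y ≠ T4; no complement exists.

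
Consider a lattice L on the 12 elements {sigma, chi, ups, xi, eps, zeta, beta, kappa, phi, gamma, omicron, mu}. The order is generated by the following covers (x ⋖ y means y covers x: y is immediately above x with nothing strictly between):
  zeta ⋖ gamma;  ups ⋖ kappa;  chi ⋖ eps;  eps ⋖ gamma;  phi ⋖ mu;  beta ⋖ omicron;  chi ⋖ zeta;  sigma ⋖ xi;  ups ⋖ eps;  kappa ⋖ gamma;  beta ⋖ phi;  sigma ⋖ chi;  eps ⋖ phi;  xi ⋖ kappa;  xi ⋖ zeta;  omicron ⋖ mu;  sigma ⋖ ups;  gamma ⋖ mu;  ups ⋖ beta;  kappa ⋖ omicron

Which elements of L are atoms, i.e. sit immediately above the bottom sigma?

The atoms are exactly the elements that cover sigma: chi, ups, xi.

chi, ups, xi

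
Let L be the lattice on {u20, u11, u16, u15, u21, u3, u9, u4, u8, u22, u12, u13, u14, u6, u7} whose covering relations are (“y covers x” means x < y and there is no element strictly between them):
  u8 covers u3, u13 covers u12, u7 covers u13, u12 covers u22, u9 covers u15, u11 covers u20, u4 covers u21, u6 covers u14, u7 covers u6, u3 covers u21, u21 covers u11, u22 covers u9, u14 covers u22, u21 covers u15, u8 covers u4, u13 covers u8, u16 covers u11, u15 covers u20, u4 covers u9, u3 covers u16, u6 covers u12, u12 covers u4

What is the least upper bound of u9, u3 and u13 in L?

Common upper bounds of {u9, u3, u13}: u13, u7.
The least among these is u13.

u13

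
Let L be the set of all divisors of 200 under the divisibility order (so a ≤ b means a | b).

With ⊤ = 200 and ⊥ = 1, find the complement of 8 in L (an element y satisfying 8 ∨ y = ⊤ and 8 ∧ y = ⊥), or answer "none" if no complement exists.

Need y with 8 ∨ y = 200 and 8 ∧ y = 1.
Checking each element gives: 25.

25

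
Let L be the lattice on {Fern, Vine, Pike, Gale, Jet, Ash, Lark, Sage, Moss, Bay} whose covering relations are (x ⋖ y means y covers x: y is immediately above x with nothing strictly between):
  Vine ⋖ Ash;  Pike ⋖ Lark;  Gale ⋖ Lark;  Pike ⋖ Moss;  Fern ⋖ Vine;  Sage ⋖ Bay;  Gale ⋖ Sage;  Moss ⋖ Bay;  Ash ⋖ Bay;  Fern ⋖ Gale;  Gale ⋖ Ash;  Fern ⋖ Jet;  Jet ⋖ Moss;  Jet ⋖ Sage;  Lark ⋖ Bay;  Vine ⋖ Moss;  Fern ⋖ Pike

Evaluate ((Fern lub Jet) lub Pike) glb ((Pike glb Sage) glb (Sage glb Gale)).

Fern

Fern ∨ Jet = Jet
Jet ∨ Pike = Moss
Pike ∧ Sage = Fern
Sage ∧ Gale = Gale
Fern ∧ Gale = Fern
Moss ∧ Fern = Fern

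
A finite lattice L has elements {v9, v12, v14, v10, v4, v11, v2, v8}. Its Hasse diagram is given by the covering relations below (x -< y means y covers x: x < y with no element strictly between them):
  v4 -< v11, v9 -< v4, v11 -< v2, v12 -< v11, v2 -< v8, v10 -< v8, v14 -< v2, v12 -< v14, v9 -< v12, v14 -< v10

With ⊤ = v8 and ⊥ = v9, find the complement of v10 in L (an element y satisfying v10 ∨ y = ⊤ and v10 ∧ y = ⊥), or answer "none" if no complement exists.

Need y with v10 ∨ y = v8 and v10 ∧ y = v9.
Checking each element gives: v4.

v4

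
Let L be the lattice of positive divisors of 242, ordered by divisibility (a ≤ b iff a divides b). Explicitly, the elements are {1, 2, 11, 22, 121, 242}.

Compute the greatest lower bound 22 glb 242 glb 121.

In the divisibility order, the meet is the greatest common divisor: gcd(22, 242, 121) = 11.

11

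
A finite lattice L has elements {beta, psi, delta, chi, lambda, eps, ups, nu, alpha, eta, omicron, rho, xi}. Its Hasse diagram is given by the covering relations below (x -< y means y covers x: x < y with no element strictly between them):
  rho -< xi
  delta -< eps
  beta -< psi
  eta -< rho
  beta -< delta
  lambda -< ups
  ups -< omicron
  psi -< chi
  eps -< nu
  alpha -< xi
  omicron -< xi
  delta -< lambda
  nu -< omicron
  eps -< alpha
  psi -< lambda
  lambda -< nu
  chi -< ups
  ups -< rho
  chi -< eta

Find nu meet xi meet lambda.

lambda

Common lower bounds of {nu, xi, lambda}: beta, delta, lambda, psi.
The greatest among these is lambda.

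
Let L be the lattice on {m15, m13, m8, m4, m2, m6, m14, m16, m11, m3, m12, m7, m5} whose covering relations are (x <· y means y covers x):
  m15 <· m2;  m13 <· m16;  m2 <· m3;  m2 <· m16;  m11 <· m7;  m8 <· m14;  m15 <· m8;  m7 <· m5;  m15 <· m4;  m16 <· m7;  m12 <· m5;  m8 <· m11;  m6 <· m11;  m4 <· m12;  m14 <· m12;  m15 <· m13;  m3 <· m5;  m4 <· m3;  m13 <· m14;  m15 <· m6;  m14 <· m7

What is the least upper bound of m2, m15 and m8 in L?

Common upper bounds of {m2, m15, m8}: m5, m7.
The least among these is m7.

m7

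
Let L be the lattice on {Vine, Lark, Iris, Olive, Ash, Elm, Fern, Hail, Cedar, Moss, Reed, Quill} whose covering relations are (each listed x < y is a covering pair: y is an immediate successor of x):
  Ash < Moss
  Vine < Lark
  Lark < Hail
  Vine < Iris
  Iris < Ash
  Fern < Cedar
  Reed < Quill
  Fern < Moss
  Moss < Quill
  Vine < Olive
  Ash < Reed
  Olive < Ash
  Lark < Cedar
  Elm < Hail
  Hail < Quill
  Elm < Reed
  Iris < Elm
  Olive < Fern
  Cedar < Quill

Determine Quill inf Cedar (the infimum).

Cedar

Common lower bounds of {Quill, Cedar}: Cedar, Fern, Lark, Olive, Vine.
The greatest among these is Cedar.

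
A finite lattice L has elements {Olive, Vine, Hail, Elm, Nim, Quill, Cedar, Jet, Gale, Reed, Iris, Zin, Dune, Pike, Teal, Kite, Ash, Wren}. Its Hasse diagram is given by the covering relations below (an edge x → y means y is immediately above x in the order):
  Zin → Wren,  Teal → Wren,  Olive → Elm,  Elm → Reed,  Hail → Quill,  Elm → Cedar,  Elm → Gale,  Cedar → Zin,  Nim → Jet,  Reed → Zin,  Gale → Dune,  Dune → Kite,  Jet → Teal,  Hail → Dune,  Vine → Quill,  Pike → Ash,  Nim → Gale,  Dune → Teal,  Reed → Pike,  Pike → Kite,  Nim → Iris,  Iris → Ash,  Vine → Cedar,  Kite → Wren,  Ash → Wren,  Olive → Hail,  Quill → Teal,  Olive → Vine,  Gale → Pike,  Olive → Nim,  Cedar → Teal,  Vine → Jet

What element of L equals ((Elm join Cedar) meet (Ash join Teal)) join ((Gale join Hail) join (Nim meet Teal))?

Elm ∨ Cedar = Cedar
Ash ∨ Teal = Wren
Cedar ∧ Wren = Cedar
Gale ∨ Hail = Dune
Nim ∧ Teal = Nim
Dune ∨ Nim = Dune
Cedar ∨ Dune = Teal

Teal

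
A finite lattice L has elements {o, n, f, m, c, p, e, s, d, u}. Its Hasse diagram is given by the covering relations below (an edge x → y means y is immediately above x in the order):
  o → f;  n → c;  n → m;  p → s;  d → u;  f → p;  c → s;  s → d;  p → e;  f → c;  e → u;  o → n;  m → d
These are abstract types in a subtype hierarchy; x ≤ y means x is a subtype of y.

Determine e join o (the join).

Common upper bounds of {e, o}: e, u.
The least among these is e.

e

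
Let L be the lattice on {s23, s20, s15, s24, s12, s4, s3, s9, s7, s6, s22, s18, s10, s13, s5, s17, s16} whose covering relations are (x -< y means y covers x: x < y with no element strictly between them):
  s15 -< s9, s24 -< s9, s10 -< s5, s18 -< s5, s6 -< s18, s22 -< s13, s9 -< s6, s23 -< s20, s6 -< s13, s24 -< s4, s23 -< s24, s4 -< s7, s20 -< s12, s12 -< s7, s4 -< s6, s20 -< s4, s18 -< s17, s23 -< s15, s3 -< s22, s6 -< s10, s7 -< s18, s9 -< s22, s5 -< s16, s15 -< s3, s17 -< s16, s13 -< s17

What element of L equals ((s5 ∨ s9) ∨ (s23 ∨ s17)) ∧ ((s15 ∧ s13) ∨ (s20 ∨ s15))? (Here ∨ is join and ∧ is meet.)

s6

s5 ∨ s9 = s5
s23 ∨ s17 = s17
s5 ∨ s17 = s16
s15 ∧ s13 = s15
s20 ∨ s15 = s6
s15 ∨ s6 = s6
s16 ∧ s6 = s6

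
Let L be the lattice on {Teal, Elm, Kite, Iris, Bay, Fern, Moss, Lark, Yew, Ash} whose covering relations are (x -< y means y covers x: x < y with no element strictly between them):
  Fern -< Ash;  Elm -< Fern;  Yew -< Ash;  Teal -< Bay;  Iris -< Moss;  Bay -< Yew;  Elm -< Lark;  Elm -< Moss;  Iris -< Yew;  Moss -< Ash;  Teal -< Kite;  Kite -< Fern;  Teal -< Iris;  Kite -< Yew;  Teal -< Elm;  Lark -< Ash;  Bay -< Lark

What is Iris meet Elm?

Common lower bounds of {Iris, Elm}: Teal.
The greatest among these is Teal.

Teal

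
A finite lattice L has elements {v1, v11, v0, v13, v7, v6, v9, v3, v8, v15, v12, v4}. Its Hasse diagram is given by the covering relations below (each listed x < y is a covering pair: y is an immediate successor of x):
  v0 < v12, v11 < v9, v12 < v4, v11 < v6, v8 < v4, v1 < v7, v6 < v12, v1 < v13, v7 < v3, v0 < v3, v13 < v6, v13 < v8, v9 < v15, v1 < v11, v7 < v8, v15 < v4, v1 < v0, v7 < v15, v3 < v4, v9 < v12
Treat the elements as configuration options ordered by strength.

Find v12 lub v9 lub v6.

Common upper bounds of {v12, v9, v6}: v12, v4.
The least among these is v12.

v12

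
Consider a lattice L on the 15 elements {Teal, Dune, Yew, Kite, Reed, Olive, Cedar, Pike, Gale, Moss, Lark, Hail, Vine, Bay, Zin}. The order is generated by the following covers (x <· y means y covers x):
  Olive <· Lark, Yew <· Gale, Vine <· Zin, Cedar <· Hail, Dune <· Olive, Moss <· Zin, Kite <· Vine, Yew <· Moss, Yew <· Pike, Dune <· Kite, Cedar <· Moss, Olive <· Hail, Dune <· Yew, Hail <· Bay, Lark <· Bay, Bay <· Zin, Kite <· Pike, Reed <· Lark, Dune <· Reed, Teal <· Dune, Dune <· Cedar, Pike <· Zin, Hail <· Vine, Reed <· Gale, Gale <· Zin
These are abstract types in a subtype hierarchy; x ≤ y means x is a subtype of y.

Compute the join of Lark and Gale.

Zin

Common upper bounds of {Lark, Gale}: Zin.
The least among these is Zin.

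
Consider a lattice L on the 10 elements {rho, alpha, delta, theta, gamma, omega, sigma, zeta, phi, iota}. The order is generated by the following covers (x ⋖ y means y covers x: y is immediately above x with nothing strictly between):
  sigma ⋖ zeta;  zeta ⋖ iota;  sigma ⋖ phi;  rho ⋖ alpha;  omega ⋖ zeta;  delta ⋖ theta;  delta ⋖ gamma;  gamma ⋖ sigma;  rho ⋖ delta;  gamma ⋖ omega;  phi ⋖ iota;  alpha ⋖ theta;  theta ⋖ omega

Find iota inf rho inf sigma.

rho

Common lower bounds of {iota, rho, sigma}: rho.
The greatest among these is rho.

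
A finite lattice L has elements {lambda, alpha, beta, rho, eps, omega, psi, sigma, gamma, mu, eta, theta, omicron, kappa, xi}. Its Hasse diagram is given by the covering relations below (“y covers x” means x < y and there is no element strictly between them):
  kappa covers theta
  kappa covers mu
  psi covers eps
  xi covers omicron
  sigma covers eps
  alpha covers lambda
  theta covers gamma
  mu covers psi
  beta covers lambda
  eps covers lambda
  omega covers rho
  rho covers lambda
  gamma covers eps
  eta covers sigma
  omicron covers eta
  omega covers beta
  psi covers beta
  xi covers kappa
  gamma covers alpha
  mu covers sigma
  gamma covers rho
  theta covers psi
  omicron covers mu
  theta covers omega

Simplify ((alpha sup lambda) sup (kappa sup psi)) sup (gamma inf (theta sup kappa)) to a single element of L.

kappa

alpha ∨ lambda = alpha
kappa ∨ psi = kappa
alpha ∨ kappa = kappa
theta ∨ kappa = kappa
gamma ∧ kappa = gamma
kappa ∨ gamma = kappa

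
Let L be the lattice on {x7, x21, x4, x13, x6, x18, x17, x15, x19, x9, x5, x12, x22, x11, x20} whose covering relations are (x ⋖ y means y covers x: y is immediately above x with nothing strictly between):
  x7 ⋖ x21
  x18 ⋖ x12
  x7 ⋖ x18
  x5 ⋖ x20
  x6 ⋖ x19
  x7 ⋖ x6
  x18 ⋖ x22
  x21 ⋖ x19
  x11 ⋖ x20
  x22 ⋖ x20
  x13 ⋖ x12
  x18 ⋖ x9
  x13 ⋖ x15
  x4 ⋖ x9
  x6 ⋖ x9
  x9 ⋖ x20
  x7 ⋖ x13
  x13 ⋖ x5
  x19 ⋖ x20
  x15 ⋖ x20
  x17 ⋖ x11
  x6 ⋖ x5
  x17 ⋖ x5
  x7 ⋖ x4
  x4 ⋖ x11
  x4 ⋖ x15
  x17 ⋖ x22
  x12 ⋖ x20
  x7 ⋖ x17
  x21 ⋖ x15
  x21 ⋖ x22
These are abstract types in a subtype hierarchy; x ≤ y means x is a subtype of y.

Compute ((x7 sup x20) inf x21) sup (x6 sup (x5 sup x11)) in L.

x7 ∨ x20 = x20
x20 ∧ x21 = x21
x5 ∨ x11 = x20
x6 ∨ x20 = x20
x21 ∨ x20 = x20

x20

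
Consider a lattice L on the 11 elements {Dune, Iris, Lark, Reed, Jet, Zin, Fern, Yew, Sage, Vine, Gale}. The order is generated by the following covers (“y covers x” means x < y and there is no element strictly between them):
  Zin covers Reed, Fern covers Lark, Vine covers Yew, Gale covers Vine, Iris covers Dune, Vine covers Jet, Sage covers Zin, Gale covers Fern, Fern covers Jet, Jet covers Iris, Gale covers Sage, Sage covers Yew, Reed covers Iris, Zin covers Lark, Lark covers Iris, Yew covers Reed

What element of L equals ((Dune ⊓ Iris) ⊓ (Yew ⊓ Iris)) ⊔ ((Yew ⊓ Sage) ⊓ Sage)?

Yew

Dune ∧ Iris = Dune
Yew ∧ Iris = Iris
Dune ∧ Iris = Dune
Yew ∧ Sage = Yew
Yew ∧ Sage = Yew
Dune ∨ Yew = Yew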